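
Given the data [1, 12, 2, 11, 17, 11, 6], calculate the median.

11

Step 1: Sort the data in ascending order: [1, 2, 6, 11, 11, 12, 17]
Step 2: The number of values is n = 7.
Step 3: Since n is odd, the median is the middle value at position 4: 11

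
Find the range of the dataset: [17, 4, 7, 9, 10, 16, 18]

14

Step 1: Identify the maximum value: max = 18
Step 2: Identify the minimum value: min = 4
Step 3: Range = max - min = 18 - 4 = 14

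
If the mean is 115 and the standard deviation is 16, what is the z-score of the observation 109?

-0.375

Step 1: Recall the z-score formula: z = (x - mu) / sigma
Step 2: Substitute values: z = (109 - 115) / 16
Step 3: z = -6 / 16 = -0.375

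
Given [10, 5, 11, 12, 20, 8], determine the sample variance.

25.6

Step 1: Compute the mean: (10 + 5 + 11 + 12 + 20 + 8) / 6 = 11
Step 2: Compute squared deviations from the mean:
  (10 - 11)^2 = 1
  (5 - 11)^2 = 36
  (11 - 11)^2 = 0
  (12 - 11)^2 = 1
  (20 - 11)^2 = 81
  (8 - 11)^2 = 9
Step 3: Sum of squared deviations = 128
Step 4: Sample variance = 128 / 5 = 25.6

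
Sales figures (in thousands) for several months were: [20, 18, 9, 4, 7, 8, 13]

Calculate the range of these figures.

16

Step 1: Identify the maximum value: max = 20
Step 2: Identify the minimum value: min = 4
Step 3: Range = max - min = 20 - 4 = 16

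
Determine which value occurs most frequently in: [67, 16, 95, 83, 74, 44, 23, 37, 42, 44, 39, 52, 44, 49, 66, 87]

44

Step 1: Count the frequency of each value:
  16: appears 1 time(s)
  23: appears 1 time(s)
  37: appears 1 time(s)
  39: appears 1 time(s)
  42: appears 1 time(s)
  44: appears 3 time(s)
  49: appears 1 time(s)
  52: appears 1 time(s)
  66: appears 1 time(s)
  67: appears 1 time(s)
  74: appears 1 time(s)
  83: appears 1 time(s)
  87: appears 1 time(s)
  95: appears 1 time(s)
Step 2: The value 44 appears most frequently (3 times).
Step 3: Mode = 44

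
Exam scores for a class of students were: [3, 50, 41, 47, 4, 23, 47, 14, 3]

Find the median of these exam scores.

23

Step 1: Sort the data in ascending order: [3, 3, 4, 14, 23, 41, 47, 47, 50]
Step 2: The number of values is n = 9.
Step 3: Since n is odd, the median is the middle value at position 5: 23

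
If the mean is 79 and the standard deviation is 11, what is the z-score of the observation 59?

-1.8182

Step 1: Recall the z-score formula: z = (x - mu) / sigma
Step 2: Substitute values: z = (59 - 79) / 11
Step 3: z = -20 / 11 = -1.8182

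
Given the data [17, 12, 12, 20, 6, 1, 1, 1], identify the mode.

1

Step 1: Count the frequency of each value:
  1: appears 3 time(s)
  6: appears 1 time(s)
  12: appears 2 time(s)
  17: appears 1 time(s)
  20: appears 1 time(s)
Step 2: The value 1 appears most frequently (3 times).
Step 3: Mode = 1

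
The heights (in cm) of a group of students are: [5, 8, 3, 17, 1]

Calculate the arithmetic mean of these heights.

6.8

Step 1: Sum all values: 5 + 8 + 3 + 17 + 1 = 34
Step 2: Count the number of values: n = 5
Step 3: Mean = sum / n = 34 / 5 = 6.8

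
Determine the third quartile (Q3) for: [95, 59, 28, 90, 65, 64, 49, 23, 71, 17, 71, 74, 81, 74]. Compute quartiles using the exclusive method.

75.75

Step 1: Sort the data: [17, 23, 28, 49, 59, 64, 65, 71, 71, 74, 74, 81, 90, 95]
Step 2: n = 14
Step 3: Using the exclusive quartile method:
  Q1 = 43.75
  Q2 (median) = 68
  Q3 = 75.75
  IQR = Q3 - Q1 = 75.75 - 43.75 = 32
Step 4: Q3 = 75.75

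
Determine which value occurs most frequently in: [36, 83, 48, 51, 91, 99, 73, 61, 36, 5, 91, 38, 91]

91

Step 1: Count the frequency of each value:
  5: appears 1 time(s)
  36: appears 2 time(s)
  38: appears 1 time(s)
  48: appears 1 time(s)
  51: appears 1 time(s)
  61: appears 1 time(s)
  73: appears 1 time(s)
  83: appears 1 time(s)
  91: appears 3 time(s)
  99: appears 1 time(s)
Step 2: The value 91 appears most frequently (3 times).
Step 3: Mode = 91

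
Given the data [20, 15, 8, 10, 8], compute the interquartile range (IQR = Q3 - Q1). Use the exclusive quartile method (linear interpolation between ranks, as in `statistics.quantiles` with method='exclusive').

9.5

Step 1: Sort the data: [8, 8, 10, 15, 20]
Step 2: n = 5
Step 3: Using the exclusive quartile method:
  Q1 = 8
  Q2 (median) = 10
  Q3 = 17.5
  IQR = Q3 - Q1 = 17.5 - 8 = 9.5
Step 4: IQR = 9.5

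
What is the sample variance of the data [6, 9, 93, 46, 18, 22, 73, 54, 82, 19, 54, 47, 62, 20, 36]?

735.2095

Step 1: Compute the mean: (6 + 9 + 93 + 46 + 18 + 22 + 73 + 54 + 82 + 19 + 54 + 47 + 62 + 20 + 36) / 15 = 42.7333
Step 2: Compute squared deviations from the mean:
  (6 - 42.7333)^2 = 1349.3378
  (9 - 42.7333)^2 = 1137.9378
  (93 - 42.7333)^2 = 2526.7378
  (46 - 42.7333)^2 = 10.6711
  (18 - 42.7333)^2 = 611.7378
  (22 - 42.7333)^2 = 429.8711
  (73 - 42.7333)^2 = 916.0711
  (54 - 42.7333)^2 = 126.9378
  (82 - 42.7333)^2 = 1541.8711
  (19 - 42.7333)^2 = 563.2711
  (54 - 42.7333)^2 = 126.9378
  (47 - 42.7333)^2 = 18.2044
  (62 - 42.7333)^2 = 371.2044
  (20 - 42.7333)^2 = 516.8044
  (36 - 42.7333)^2 = 45.3378
Step 3: Sum of squared deviations = 10292.9333
Step 4: Sample variance = 10292.9333 / 14 = 735.2095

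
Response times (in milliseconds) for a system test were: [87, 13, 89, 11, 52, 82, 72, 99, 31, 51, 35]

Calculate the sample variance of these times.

980.8727

Step 1: Compute the mean: (87 + 13 + 89 + 11 + 52 + 82 + 72 + 99 + 31 + 51 + 35) / 11 = 56.5455
Step 2: Compute squared deviations from the mean:
  (87 - 56.5455)^2 = 927.4793
  (13 - 56.5455)^2 = 1896.2066
  (89 - 56.5455)^2 = 1053.2975
  (11 - 56.5455)^2 = 2074.3884
  (52 - 56.5455)^2 = 20.6612
  (82 - 56.5455)^2 = 647.9339
  (72 - 56.5455)^2 = 238.843
  (99 - 56.5455)^2 = 1802.3884
  (31 - 56.5455)^2 = 652.5702
  (51 - 56.5455)^2 = 30.7521
  (35 - 56.5455)^2 = 464.2066
Step 3: Sum of squared deviations = 9808.7273
Step 4: Sample variance = 9808.7273 / 10 = 980.8727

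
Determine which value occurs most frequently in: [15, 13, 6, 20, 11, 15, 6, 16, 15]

15

Step 1: Count the frequency of each value:
  6: appears 2 time(s)
  11: appears 1 time(s)
  13: appears 1 time(s)
  15: appears 3 time(s)
  16: appears 1 time(s)
  20: appears 1 time(s)
Step 2: The value 15 appears most frequently (3 times).
Step 3: Mode = 15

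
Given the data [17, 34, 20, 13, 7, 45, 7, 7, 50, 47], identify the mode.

7

Step 1: Count the frequency of each value:
  7: appears 3 time(s)
  13: appears 1 time(s)
  17: appears 1 time(s)
  20: appears 1 time(s)
  34: appears 1 time(s)
  45: appears 1 time(s)
  47: appears 1 time(s)
  50: appears 1 time(s)
Step 2: The value 7 appears most frequently (3 times).
Step 3: Mode = 7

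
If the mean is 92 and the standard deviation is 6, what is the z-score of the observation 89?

-0.5

Step 1: Recall the z-score formula: z = (x - mu) / sigma
Step 2: Substitute values: z = (89 - 92) / 6
Step 3: z = -3 / 6 = -0.5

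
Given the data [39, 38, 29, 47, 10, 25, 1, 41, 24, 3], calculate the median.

27

Step 1: Sort the data in ascending order: [1, 3, 10, 24, 25, 29, 38, 39, 41, 47]
Step 2: The number of values is n = 10.
Step 3: Since n is even, the median is the average of positions 5 and 6:
  Median = (25 + 29) / 2 = 27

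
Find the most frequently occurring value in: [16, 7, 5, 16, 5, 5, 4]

5

Step 1: Count the frequency of each value:
  4: appears 1 time(s)
  5: appears 3 time(s)
  7: appears 1 time(s)
  16: appears 2 time(s)
Step 2: The value 5 appears most frequently (3 times).
Step 3: Mode = 5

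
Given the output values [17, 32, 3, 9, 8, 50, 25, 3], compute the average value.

18.375

Step 1: Sum all values: 17 + 32 + 3 + 9 + 8 + 50 + 25 + 3 = 147
Step 2: Count the number of values: n = 8
Step 3: Mean = sum / n = 147 / 8 = 18.375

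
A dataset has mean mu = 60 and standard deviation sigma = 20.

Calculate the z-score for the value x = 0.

-3

Step 1: Recall the z-score formula: z = (x - mu) / sigma
Step 2: Substitute values: z = (0 - 60) / 20
Step 3: z = -60 / 20 = -3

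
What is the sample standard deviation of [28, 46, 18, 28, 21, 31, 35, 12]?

10.5822

Step 1: Compute the mean: 27.375
Step 2: Sum of squared deviations from the mean: 783.875
Step 3: Sample variance = 783.875 / 7 = 111.9821
Step 4: Standard deviation = sqrt(111.9821) = 10.5822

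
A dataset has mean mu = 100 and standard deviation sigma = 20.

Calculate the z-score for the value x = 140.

2

Step 1: Recall the z-score formula: z = (x - mu) / sigma
Step 2: Substitute values: z = (140 - 100) / 20
Step 3: z = 40 / 20 = 2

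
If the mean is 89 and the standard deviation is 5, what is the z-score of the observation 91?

0.4

Step 1: Recall the z-score formula: z = (x - mu) / sigma
Step 2: Substitute values: z = (91 - 89) / 5
Step 3: z = 2 / 5 = 0.4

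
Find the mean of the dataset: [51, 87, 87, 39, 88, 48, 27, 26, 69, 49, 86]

59.7273

Step 1: Sum all values: 51 + 87 + 87 + 39 + 88 + 48 + 27 + 26 + 69 + 49 + 86 = 657
Step 2: Count the number of values: n = 11
Step 3: Mean = sum / n = 657 / 11 = 59.7273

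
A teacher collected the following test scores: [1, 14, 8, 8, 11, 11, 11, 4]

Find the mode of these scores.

11

Step 1: Count the frequency of each value:
  1: appears 1 time(s)
  4: appears 1 time(s)
  8: appears 2 time(s)
  11: appears 3 time(s)
  14: appears 1 time(s)
Step 2: The value 11 appears most frequently (3 times).
Step 3: Mode = 11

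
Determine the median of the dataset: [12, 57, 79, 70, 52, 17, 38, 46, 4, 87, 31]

46

Step 1: Sort the data in ascending order: [4, 12, 17, 31, 38, 46, 52, 57, 70, 79, 87]
Step 2: The number of values is n = 11.
Step 3: Since n is odd, the median is the middle value at position 6: 46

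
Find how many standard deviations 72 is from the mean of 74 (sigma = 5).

-0.4

Step 1: Recall the z-score formula: z = (x - mu) / sigma
Step 2: Substitute values: z = (72 - 74) / 5
Step 3: z = -2 / 5 = -0.4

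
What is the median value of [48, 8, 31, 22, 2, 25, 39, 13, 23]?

23

Step 1: Sort the data in ascending order: [2, 8, 13, 22, 23, 25, 31, 39, 48]
Step 2: The number of values is n = 9.
Step 3: Since n is odd, the median is the middle value at position 5: 23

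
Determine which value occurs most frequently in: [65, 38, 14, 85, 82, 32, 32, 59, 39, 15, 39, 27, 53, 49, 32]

32

Step 1: Count the frequency of each value:
  14: appears 1 time(s)
  15: appears 1 time(s)
  27: appears 1 time(s)
  32: appears 3 time(s)
  38: appears 1 time(s)
  39: appears 2 time(s)
  49: appears 1 time(s)
  53: appears 1 time(s)
  59: appears 1 time(s)
  65: appears 1 time(s)
  82: appears 1 time(s)
  85: appears 1 time(s)
Step 2: The value 32 appears most frequently (3 times).
Step 3: Mode = 32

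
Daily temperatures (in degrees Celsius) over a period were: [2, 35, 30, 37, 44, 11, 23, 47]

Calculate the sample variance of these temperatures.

248.2679

Step 1: Compute the mean: (2 + 35 + 30 + 37 + 44 + 11 + 23 + 47) / 8 = 28.625
Step 2: Compute squared deviations from the mean:
  (2 - 28.625)^2 = 708.8906
  (35 - 28.625)^2 = 40.6406
  (30 - 28.625)^2 = 1.8906
  (37 - 28.625)^2 = 70.1406
  (44 - 28.625)^2 = 236.3906
  (11 - 28.625)^2 = 310.6406
  (23 - 28.625)^2 = 31.6406
  (47 - 28.625)^2 = 337.6406
Step 3: Sum of squared deviations = 1737.875
Step 4: Sample variance = 1737.875 / 7 = 248.2679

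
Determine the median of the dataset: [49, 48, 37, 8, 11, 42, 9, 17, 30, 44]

33.5

Step 1: Sort the data in ascending order: [8, 9, 11, 17, 30, 37, 42, 44, 48, 49]
Step 2: The number of values is n = 10.
Step 3: Since n is even, the median is the average of positions 5 and 6:
  Median = (30 + 37) / 2 = 33.5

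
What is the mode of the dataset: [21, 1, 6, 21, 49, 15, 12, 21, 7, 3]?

21

Step 1: Count the frequency of each value:
  1: appears 1 time(s)
  3: appears 1 time(s)
  6: appears 1 time(s)
  7: appears 1 time(s)
  12: appears 1 time(s)
  15: appears 1 time(s)
  21: appears 3 time(s)
  49: appears 1 time(s)
Step 2: The value 21 appears most frequently (3 times).
Step 3: Mode = 21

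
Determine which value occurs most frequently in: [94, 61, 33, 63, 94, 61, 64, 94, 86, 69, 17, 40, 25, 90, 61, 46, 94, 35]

94

Step 1: Count the frequency of each value:
  17: appears 1 time(s)
  25: appears 1 time(s)
  33: appears 1 time(s)
  35: appears 1 time(s)
  40: appears 1 time(s)
  46: appears 1 time(s)
  61: appears 3 time(s)
  63: appears 1 time(s)
  64: appears 1 time(s)
  69: appears 1 time(s)
  86: appears 1 time(s)
  90: appears 1 time(s)
  94: appears 4 time(s)
Step 2: The value 94 appears most frequently (4 times).
Step 3: Mode = 94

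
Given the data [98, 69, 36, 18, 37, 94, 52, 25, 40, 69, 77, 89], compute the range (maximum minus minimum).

80

Step 1: Identify the maximum value: max = 98
Step 2: Identify the minimum value: min = 18
Step 3: Range = max - min = 98 - 18 = 80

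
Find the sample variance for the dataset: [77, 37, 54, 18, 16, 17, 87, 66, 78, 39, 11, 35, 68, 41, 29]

636.4095

Step 1: Compute the mean: (77 + 37 + 54 + 18 + 16 + 17 + 87 + 66 + 78 + 39 + 11 + 35 + 68 + 41 + 29) / 15 = 44.8667
Step 2: Compute squared deviations from the mean:
  (77 - 44.8667)^2 = 1032.5511
  (37 - 44.8667)^2 = 61.8844
  (54 - 44.8667)^2 = 83.4178
  (18 - 44.8667)^2 = 721.8178
  (16 - 44.8667)^2 = 833.2844
  (17 - 44.8667)^2 = 776.5511
  (87 - 44.8667)^2 = 1775.2178
  (66 - 44.8667)^2 = 446.6178
  (78 - 44.8667)^2 = 1097.8178
  (39 - 44.8667)^2 = 34.4178
  (11 - 44.8667)^2 = 1146.9511
  (35 - 44.8667)^2 = 97.3511
  (68 - 44.8667)^2 = 535.1511
  (41 - 44.8667)^2 = 14.9511
  (29 - 44.8667)^2 = 251.7511
Step 3: Sum of squared deviations = 8909.7333
Step 4: Sample variance = 8909.7333 / 14 = 636.4095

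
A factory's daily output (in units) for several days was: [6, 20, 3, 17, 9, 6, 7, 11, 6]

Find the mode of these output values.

6

Step 1: Count the frequency of each value:
  3: appears 1 time(s)
  6: appears 3 time(s)
  7: appears 1 time(s)
  9: appears 1 time(s)
  11: appears 1 time(s)
  17: appears 1 time(s)
  20: appears 1 time(s)
Step 2: The value 6 appears most frequently (3 times).
Step 3: Mode = 6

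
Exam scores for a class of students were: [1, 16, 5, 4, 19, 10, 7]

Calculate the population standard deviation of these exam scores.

6.0811

Step 1: Compute the mean: 8.8571
Step 2: Sum of squared deviations from the mean: 258.8571
Step 3: Population variance = 258.8571 / 7 = 36.9796
Step 4: Standard deviation = sqrt(36.9796) = 6.0811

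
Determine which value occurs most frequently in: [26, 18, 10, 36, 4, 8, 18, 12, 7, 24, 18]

18

Step 1: Count the frequency of each value:
  4: appears 1 time(s)
  7: appears 1 time(s)
  8: appears 1 time(s)
  10: appears 1 time(s)
  12: appears 1 time(s)
  18: appears 3 time(s)
  24: appears 1 time(s)
  26: appears 1 time(s)
  36: appears 1 time(s)
Step 2: The value 18 appears most frequently (3 times).
Step 3: Mode = 18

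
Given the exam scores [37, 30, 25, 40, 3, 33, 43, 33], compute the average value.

30.5

Step 1: Sum all values: 37 + 30 + 25 + 40 + 3 + 33 + 43 + 33 = 244
Step 2: Count the number of values: n = 8
Step 3: Mean = sum / n = 244 / 8 = 30.5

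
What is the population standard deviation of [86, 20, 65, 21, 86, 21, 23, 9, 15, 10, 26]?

28.0327

Step 1: Compute the mean: 34.7273
Step 2: Sum of squared deviations from the mean: 8644.1818
Step 3: Population variance = 8644.1818 / 11 = 785.8347
Step 4: Standard deviation = sqrt(785.8347) = 28.0327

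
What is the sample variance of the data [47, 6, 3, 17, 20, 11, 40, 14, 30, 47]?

271.8333

Step 1: Compute the mean: (47 + 6 + 3 + 17 + 20 + 11 + 40 + 14 + 30 + 47) / 10 = 23.5
Step 2: Compute squared deviations from the mean:
  (47 - 23.5)^2 = 552.25
  (6 - 23.5)^2 = 306.25
  (3 - 23.5)^2 = 420.25
  (17 - 23.5)^2 = 42.25
  (20 - 23.5)^2 = 12.25
  (11 - 23.5)^2 = 156.25
  (40 - 23.5)^2 = 272.25
  (14 - 23.5)^2 = 90.25
  (30 - 23.5)^2 = 42.25
  (47 - 23.5)^2 = 552.25
Step 3: Sum of squared deviations = 2446.5
Step 4: Sample variance = 2446.5 / 9 = 271.8333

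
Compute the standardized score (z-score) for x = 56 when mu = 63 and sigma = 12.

-0.5833

Step 1: Recall the z-score formula: z = (x - mu) / sigma
Step 2: Substitute values: z = (56 - 63) / 12
Step 3: z = -7 / 12 = -0.5833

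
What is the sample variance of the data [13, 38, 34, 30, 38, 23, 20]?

92.3333

Step 1: Compute the mean: (13 + 38 + 34 + 30 + 38 + 23 + 20) / 7 = 28
Step 2: Compute squared deviations from the mean:
  (13 - 28)^2 = 225
  (38 - 28)^2 = 100
  (34 - 28)^2 = 36
  (30 - 28)^2 = 4
  (38 - 28)^2 = 100
  (23 - 28)^2 = 25
  (20 - 28)^2 = 64
Step 3: Sum of squared deviations = 554
Step 4: Sample variance = 554 / 6 = 92.3333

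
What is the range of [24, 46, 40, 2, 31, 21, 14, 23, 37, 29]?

44

Step 1: Identify the maximum value: max = 46
Step 2: Identify the minimum value: min = 2
Step 3: Range = max - min = 46 - 2 = 44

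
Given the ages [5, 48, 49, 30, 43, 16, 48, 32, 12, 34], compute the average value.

31.7

Step 1: Sum all values: 5 + 48 + 49 + 30 + 43 + 16 + 48 + 32 + 12 + 34 = 317
Step 2: Count the number of values: n = 10
Step 3: Mean = sum / n = 317 / 10 = 31.7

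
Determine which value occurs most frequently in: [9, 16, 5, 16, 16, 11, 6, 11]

16

Step 1: Count the frequency of each value:
  5: appears 1 time(s)
  6: appears 1 time(s)
  9: appears 1 time(s)
  11: appears 2 time(s)
  16: appears 3 time(s)
Step 2: The value 16 appears most frequently (3 times).
Step 3: Mode = 16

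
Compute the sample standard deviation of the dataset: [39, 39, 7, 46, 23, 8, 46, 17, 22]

15.4524

Step 1: Compute the mean: 27.4444
Step 2: Sum of squared deviations from the mean: 1910.2222
Step 3: Sample variance = 1910.2222 / 8 = 238.7778
Step 4: Standard deviation = sqrt(238.7778) = 15.4524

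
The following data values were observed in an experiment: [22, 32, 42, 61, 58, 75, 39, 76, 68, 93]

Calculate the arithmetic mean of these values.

56.6

Step 1: Sum all values: 22 + 32 + 42 + 61 + 58 + 75 + 39 + 76 + 68 + 93 = 566
Step 2: Count the number of values: n = 10
Step 3: Mean = sum / n = 566 / 10 = 56.6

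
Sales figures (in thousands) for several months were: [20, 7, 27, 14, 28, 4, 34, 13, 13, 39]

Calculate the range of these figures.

35

Step 1: Identify the maximum value: max = 39
Step 2: Identify the minimum value: min = 4
Step 3: Range = max - min = 39 - 4 = 35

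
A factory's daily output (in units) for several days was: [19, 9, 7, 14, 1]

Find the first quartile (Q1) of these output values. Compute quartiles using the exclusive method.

4

Step 1: Sort the data: [1, 7, 9, 14, 19]
Step 2: n = 5
Step 3: Using the exclusive quartile method:
  Q1 = 4
  Q2 (median) = 9
  Q3 = 16.5
  IQR = Q3 - Q1 = 16.5 - 4 = 12.5
Step 4: Q1 = 4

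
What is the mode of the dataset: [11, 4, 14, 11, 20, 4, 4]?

4

Step 1: Count the frequency of each value:
  4: appears 3 time(s)
  11: appears 2 time(s)
  14: appears 1 time(s)
  20: appears 1 time(s)
Step 2: The value 4 appears most frequently (3 times).
Step 3: Mode = 4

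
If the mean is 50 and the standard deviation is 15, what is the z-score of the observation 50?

0

Step 1: Recall the z-score formula: z = (x - mu) / sigma
Step 2: Substitute values: z = (50 - 50) / 15
Step 3: z = 0 / 15 = 0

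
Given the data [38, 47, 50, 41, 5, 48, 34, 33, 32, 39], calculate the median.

38.5

Step 1: Sort the data in ascending order: [5, 32, 33, 34, 38, 39, 41, 47, 48, 50]
Step 2: The number of values is n = 10.
Step 3: Since n is even, the median is the average of positions 5 and 6:
  Median = (38 + 39) / 2 = 38.5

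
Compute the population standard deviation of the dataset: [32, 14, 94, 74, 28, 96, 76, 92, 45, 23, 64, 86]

29.0641

Step 1: Compute the mean: 60.3333
Step 2: Sum of squared deviations from the mean: 10136.6667
Step 3: Population variance = 10136.6667 / 12 = 844.7222
Step 4: Standard deviation = sqrt(844.7222) = 29.0641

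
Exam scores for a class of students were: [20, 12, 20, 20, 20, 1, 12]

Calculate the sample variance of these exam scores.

52.3333

Step 1: Compute the mean: (20 + 12 + 20 + 20 + 20 + 1 + 12) / 7 = 15
Step 2: Compute squared deviations from the mean:
  (20 - 15)^2 = 25
  (12 - 15)^2 = 9
  (20 - 15)^2 = 25
  (20 - 15)^2 = 25
  (20 - 15)^2 = 25
  (1 - 15)^2 = 196
  (12 - 15)^2 = 9
Step 3: Sum of squared deviations = 314
Step 4: Sample variance = 314 / 6 = 52.3333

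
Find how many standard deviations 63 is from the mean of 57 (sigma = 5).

1.2

Step 1: Recall the z-score formula: z = (x - mu) / sigma
Step 2: Substitute values: z = (63 - 57) / 5
Step 3: z = 6 / 5 = 1.2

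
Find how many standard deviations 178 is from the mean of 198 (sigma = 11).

-1.8182

Step 1: Recall the z-score formula: z = (x - mu) / sigma
Step 2: Substitute values: z = (178 - 198) / 11
Step 3: z = -20 / 11 = -1.8182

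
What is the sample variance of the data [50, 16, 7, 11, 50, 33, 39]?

328.9524

Step 1: Compute the mean: (50 + 16 + 7 + 11 + 50 + 33 + 39) / 7 = 29.4286
Step 2: Compute squared deviations from the mean:
  (50 - 29.4286)^2 = 423.1837
  (16 - 29.4286)^2 = 180.3265
  (7 - 29.4286)^2 = 503.0408
  (11 - 29.4286)^2 = 339.6122
  (50 - 29.4286)^2 = 423.1837
  (33 - 29.4286)^2 = 12.7551
  (39 - 29.4286)^2 = 91.6122
Step 3: Sum of squared deviations = 1973.7143
Step 4: Sample variance = 1973.7143 / 6 = 328.9524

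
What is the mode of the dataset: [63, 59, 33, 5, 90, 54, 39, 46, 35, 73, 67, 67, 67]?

67

Step 1: Count the frequency of each value:
  5: appears 1 time(s)
  33: appears 1 time(s)
  35: appears 1 time(s)
  39: appears 1 time(s)
  46: appears 1 time(s)
  54: appears 1 time(s)
  59: appears 1 time(s)
  63: appears 1 time(s)
  67: appears 3 time(s)
  73: appears 1 time(s)
  90: appears 1 time(s)
Step 2: The value 67 appears most frequently (3 times).
Step 3: Mode = 67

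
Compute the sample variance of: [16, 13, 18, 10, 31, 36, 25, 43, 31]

126.9444

Step 1: Compute the mean: (16 + 13 + 18 + 10 + 31 + 36 + 25 + 43 + 31) / 9 = 24.7778
Step 2: Compute squared deviations from the mean:
  (16 - 24.7778)^2 = 77.0494
  (13 - 24.7778)^2 = 138.716
  (18 - 24.7778)^2 = 45.9383
  (10 - 24.7778)^2 = 218.3827
  (31 - 24.7778)^2 = 38.716
  (36 - 24.7778)^2 = 125.9383
  (25 - 24.7778)^2 = 0.0494
  (43 - 24.7778)^2 = 332.0494
  (31 - 24.7778)^2 = 38.716
Step 3: Sum of squared deviations = 1015.5556
Step 4: Sample variance = 1015.5556 / 8 = 126.9444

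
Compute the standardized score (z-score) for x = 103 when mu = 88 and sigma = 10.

1.5

Step 1: Recall the z-score formula: z = (x - mu) / sigma
Step 2: Substitute values: z = (103 - 88) / 10
Step 3: z = 15 / 10 = 1.5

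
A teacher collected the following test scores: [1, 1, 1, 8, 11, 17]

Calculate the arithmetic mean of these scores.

6.5

Step 1: Sum all values: 1 + 1 + 1 + 8 + 11 + 17 = 39
Step 2: Count the number of values: n = 6
Step 3: Mean = sum / n = 39 / 6 = 6.5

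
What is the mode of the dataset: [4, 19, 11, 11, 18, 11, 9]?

11

Step 1: Count the frequency of each value:
  4: appears 1 time(s)
  9: appears 1 time(s)
  11: appears 3 time(s)
  18: appears 1 time(s)
  19: appears 1 time(s)
Step 2: The value 11 appears most frequently (3 times).
Step 3: Mode = 11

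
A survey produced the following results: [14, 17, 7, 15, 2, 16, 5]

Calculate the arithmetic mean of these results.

10.8571

Step 1: Sum all values: 14 + 17 + 7 + 15 + 2 + 16 + 5 = 76
Step 2: Count the number of values: n = 7
Step 3: Mean = sum / n = 76 / 7 = 10.8571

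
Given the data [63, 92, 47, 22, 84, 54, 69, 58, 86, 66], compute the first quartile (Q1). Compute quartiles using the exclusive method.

52.25

Step 1: Sort the data: [22, 47, 54, 58, 63, 66, 69, 84, 86, 92]
Step 2: n = 10
Step 3: Using the exclusive quartile method:
  Q1 = 52.25
  Q2 (median) = 64.5
  Q3 = 84.5
  IQR = Q3 - Q1 = 84.5 - 52.25 = 32.25
Step 4: Q1 = 52.25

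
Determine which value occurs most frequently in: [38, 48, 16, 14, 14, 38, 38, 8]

38

Step 1: Count the frequency of each value:
  8: appears 1 time(s)
  14: appears 2 time(s)
  16: appears 1 time(s)
  38: appears 3 time(s)
  48: appears 1 time(s)
Step 2: The value 38 appears most frequently (3 times).
Step 3: Mode = 38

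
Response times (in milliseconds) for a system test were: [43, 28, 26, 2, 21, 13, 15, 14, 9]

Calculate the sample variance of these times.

147

Step 1: Compute the mean: (43 + 28 + 26 + 2 + 21 + 13 + 15 + 14 + 9) / 9 = 19
Step 2: Compute squared deviations from the mean:
  (43 - 19)^2 = 576
  (28 - 19)^2 = 81
  (26 - 19)^2 = 49
  (2 - 19)^2 = 289
  (21 - 19)^2 = 4
  (13 - 19)^2 = 36
  (15 - 19)^2 = 16
  (14 - 19)^2 = 25
  (9 - 19)^2 = 100
Step 3: Sum of squared deviations = 1176
Step 4: Sample variance = 1176 / 8 = 147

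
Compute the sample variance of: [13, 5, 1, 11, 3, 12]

26.3

Step 1: Compute the mean: (13 + 5 + 1 + 11 + 3 + 12) / 6 = 7.5
Step 2: Compute squared deviations from the mean:
  (13 - 7.5)^2 = 30.25
  (5 - 7.5)^2 = 6.25
  (1 - 7.5)^2 = 42.25
  (11 - 7.5)^2 = 12.25
  (3 - 7.5)^2 = 20.25
  (12 - 7.5)^2 = 20.25
Step 3: Sum of squared deviations = 131.5
Step 4: Sample variance = 131.5 / 5 = 26.3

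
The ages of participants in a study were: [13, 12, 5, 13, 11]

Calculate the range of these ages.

8

Step 1: Identify the maximum value: max = 13
Step 2: Identify the minimum value: min = 5
Step 3: Range = max - min = 13 - 5 = 8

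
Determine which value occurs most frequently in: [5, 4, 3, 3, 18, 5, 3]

3

Step 1: Count the frequency of each value:
  3: appears 3 time(s)
  4: appears 1 time(s)
  5: appears 2 time(s)
  18: appears 1 time(s)
Step 2: The value 3 appears most frequently (3 times).
Step 3: Mode = 3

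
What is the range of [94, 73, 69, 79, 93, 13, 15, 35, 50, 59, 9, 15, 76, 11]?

85

Step 1: Identify the maximum value: max = 94
Step 2: Identify the minimum value: min = 9
Step 3: Range = max - min = 94 - 9 = 85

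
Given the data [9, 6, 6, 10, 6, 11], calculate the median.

7.5

Step 1: Sort the data in ascending order: [6, 6, 6, 9, 10, 11]
Step 2: The number of values is n = 6.
Step 3: Since n is even, the median is the average of positions 3 and 4:
  Median = (6 + 9) / 2 = 7.5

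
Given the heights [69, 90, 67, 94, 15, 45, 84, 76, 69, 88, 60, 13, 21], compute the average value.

60.8462

Step 1: Sum all values: 69 + 90 + 67 + 94 + 15 + 45 + 84 + 76 + 69 + 88 + 60 + 13 + 21 = 791
Step 2: Count the number of values: n = 13
Step 3: Mean = sum / n = 791 / 13 = 60.8462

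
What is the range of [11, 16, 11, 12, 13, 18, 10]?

8

Step 1: Identify the maximum value: max = 18
Step 2: Identify the minimum value: min = 10
Step 3: Range = max - min = 18 - 10 = 8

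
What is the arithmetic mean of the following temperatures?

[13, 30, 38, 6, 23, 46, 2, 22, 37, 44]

26.1

Step 1: Sum all values: 13 + 30 + 38 + 6 + 23 + 46 + 2 + 22 + 37 + 44 = 261
Step 2: Count the number of values: n = 10
Step 3: Mean = sum / n = 261 / 10 = 26.1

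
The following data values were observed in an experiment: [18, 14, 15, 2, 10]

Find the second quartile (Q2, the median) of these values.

14

Step 1: Sort the data: [2, 10, 14, 15, 18]
Step 2: n = 5
Step 3: Q2 is the median. Since n is odd, it is the middle value at position 3: 14
Step 4: Q2 = 14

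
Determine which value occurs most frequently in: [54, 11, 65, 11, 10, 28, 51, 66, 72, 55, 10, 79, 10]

10

Step 1: Count the frequency of each value:
  10: appears 3 time(s)
  11: appears 2 time(s)
  28: appears 1 time(s)
  51: appears 1 time(s)
  54: appears 1 time(s)
  55: appears 1 time(s)
  65: appears 1 time(s)
  66: appears 1 time(s)
  72: appears 1 time(s)
  79: appears 1 time(s)
Step 2: The value 10 appears most frequently (3 times).
Step 3: Mode = 10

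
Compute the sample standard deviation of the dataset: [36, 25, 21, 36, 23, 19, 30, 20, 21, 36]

7.1188

Step 1: Compute the mean: 26.7
Step 2: Sum of squared deviations from the mean: 456.1
Step 3: Sample variance = 456.1 / 9 = 50.6778
Step 4: Standard deviation = sqrt(50.6778) = 7.1188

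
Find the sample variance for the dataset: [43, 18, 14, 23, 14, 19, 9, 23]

106.2679

Step 1: Compute the mean: (43 + 18 + 14 + 23 + 14 + 19 + 9 + 23) / 8 = 20.375
Step 2: Compute squared deviations from the mean:
  (43 - 20.375)^2 = 511.8906
  (18 - 20.375)^2 = 5.6406
  (14 - 20.375)^2 = 40.6406
  (23 - 20.375)^2 = 6.8906
  (14 - 20.375)^2 = 40.6406
  (19 - 20.375)^2 = 1.8906
  (9 - 20.375)^2 = 129.3906
  (23 - 20.375)^2 = 6.8906
Step 3: Sum of squared deviations = 743.875
Step 4: Sample variance = 743.875 / 7 = 106.2679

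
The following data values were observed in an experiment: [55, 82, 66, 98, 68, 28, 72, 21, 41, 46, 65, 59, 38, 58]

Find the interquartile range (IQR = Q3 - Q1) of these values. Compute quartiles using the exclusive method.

28.75

Step 1: Sort the data: [21, 28, 38, 41, 46, 55, 58, 59, 65, 66, 68, 72, 82, 98]
Step 2: n = 14
Step 3: Using the exclusive quartile method:
  Q1 = 40.25
  Q2 (median) = 58.5
  Q3 = 69
  IQR = Q3 - Q1 = 69 - 40.25 = 28.75
Step 4: IQR = 28.75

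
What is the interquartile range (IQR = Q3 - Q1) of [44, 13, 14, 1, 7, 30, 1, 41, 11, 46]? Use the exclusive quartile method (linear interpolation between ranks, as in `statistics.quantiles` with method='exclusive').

36.25

Step 1: Sort the data: [1, 1, 7, 11, 13, 14, 30, 41, 44, 46]
Step 2: n = 10
Step 3: Using the exclusive quartile method:
  Q1 = 5.5
  Q2 (median) = 13.5
  Q3 = 41.75
  IQR = Q3 - Q1 = 41.75 - 5.5 = 36.25
Step 4: IQR = 36.25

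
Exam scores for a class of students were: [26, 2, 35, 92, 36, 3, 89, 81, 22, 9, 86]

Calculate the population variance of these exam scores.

1189.4711

Step 1: Compute the mean: (26 + 2 + 35 + 92 + 36 + 3 + 89 + 81 + 22 + 9 + 86) / 11 = 43.7273
Step 2: Compute squared deviations from the mean:
  (26 - 43.7273)^2 = 314.2562
  (2 - 43.7273)^2 = 1741.1653
  (35 - 43.7273)^2 = 76.1653
  (92 - 43.7273)^2 = 2330.2562
  (36 - 43.7273)^2 = 59.7107
  (3 - 43.7273)^2 = 1658.7107
  (89 - 43.7273)^2 = 2049.6198
  (81 - 43.7273)^2 = 1389.2562
  (22 - 43.7273)^2 = 472.0744
  (9 - 43.7273)^2 = 1205.9835
  (86 - 43.7273)^2 = 1786.9835
Step 3: Sum of squared deviations = 13084.1818
Step 4: Population variance = 13084.1818 / 11 = 1189.4711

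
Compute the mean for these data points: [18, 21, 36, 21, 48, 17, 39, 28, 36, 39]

30.3

Step 1: Sum all values: 18 + 21 + 36 + 21 + 48 + 17 + 39 + 28 + 36 + 39 = 303
Step 2: Count the number of values: n = 10
Step 3: Mean = sum / n = 303 / 10 = 30.3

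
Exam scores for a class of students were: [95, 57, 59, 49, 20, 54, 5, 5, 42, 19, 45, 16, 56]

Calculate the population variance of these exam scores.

623.3609

Step 1: Compute the mean: (95 + 57 + 59 + 49 + 20 + 54 + 5 + 5 + 42 + 19 + 45 + 16 + 56) / 13 = 40.1538
Step 2: Compute squared deviations from the mean:
  (95 - 40.1538)^2 = 3008.1006
  (57 - 40.1538)^2 = 283.7929
  (59 - 40.1538)^2 = 355.1775
  (49 - 40.1538)^2 = 78.2544
  (20 - 40.1538)^2 = 406.1775
  (54 - 40.1538)^2 = 191.716
  (5 - 40.1538)^2 = 1235.7929
  (5 - 40.1538)^2 = 1235.7929
  (42 - 40.1538)^2 = 3.4083
  (19 - 40.1538)^2 = 447.4852
  (45 - 40.1538)^2 = 23.4852
  (16 - 40.1538)^2 = 583.4083
  (56 - 40.1538)^2 = 251.1006
Step 3: Sum of squared deviations = 8103.6923
Step 4: Population variance = 8103.6923 / 13 = 623.3609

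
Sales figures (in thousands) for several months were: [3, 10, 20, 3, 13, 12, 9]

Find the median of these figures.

10

Step 1: Sort the data in ascending order: [3, 3, 9, 10, 12, 13, 20]
Step 2: The number of values is n = 7.
Step 3: Since n is odd, the median is the middle value at position 4: 10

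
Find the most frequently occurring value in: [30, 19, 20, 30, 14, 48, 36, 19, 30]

30

Step 1: Count the frequency of each value:
  14: appears 1 time(s)
  19: appears 2 time(s)
  20: appears 1 time(s)
  30: appears 3 time(s)
  36: appears 1 time(s)
  48: appears 1 time(s)
Step 2: The value 30 appears most frequently (3 times).
Step 3: Mode = 30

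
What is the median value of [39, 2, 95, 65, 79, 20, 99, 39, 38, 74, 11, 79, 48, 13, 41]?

41

Step 1: Sort the data in ascending order: [2, 11, 13, 20, 38, 39, 39, 41, 48, 65, 74, 79, 79, 95, 99]
Step 2: The number of values is n = 15.
Step 3: Since n is odd, the median is the middle value at position 8: 41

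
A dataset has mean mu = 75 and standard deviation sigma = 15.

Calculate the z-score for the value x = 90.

1

Step 1: Recall the z-score formula: z = (x - mu) / sigma
Step 2: Substitute values: z = (90 - 75) / 15
Step 3: z = 15 / 15 = 1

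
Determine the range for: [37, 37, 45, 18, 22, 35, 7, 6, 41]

39

Step 1: Identify the maximum value: max = 45
Step 2: Identify the minimum value: min = 6
Step 3: Range = max - min = 45 - 6 = 39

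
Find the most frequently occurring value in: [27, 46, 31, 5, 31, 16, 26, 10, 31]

31

Step 1: Count the frequency of each value:
  5: appears 1 time(s)
  10: appears 1 time(s)
  16: appears 1 time(s)
  26: appears 1 time(s)
  27: appears 1 time(s)
  31: appears 3 time(s)
  46: appears 1 time(s)
Step 2: The value 31 appears most frequently (3 times).
Step 3: Mode = 31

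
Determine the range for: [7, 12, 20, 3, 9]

17

Step 1: Identify the maximum value: max = 20
Step 2: Identify the minimum value: min = 3
Step 3: Range = max - min = 20 - 3 = 17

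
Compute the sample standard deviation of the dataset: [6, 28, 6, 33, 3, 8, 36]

14.4733

Step 1: Compute the mean: 17.1429
Step 2: Sum of squared deviations from the mean: 1256.8571
Step 3: Sample variance = 1256.8571 / 6 = 209.4762
Step 4: Standard deviation = sqrt(209.4762) = 14.4733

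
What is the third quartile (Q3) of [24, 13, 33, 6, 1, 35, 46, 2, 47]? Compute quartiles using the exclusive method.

40.5

Step 1: Sort the data: [1, 2, 6, 13, 24, 33, 35, 46, 47]
Step 2: n = 9
Step 3: Using the exclusive quartile method:
  Q1 = 4
  Q2 (median) = 24
  Q3 = 40.5
  IQR = Q3 - Q1 = 40.5 - 4 = 36.5
Step 4: Q3 = 40.5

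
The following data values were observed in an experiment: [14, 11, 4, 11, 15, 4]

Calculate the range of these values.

11

Step 1: Identify the maximum value: max = 15
Step 2: Identify the minimum value: min = 4
Step 3: Range = max - min = 15 - 4 = 11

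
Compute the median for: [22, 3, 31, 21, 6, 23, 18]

21

Step 1: Sort the data in ascending order: [3, 6, 18, 21, 22, 23, 31]
Step 2: The number of values is n = 7.
Step 3: Since n is odd, the median is the middle value at position 4: 21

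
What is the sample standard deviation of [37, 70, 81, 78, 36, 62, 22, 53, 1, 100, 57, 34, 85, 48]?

27.1597

Step 1: Compute the mean: 54.5714
Step 2: Sum of squared deviations from the mean: 9589.4286
Step 3: Sample variance = 9589.4286 / 13 = 737.6484
Step 4: Standard deviation = sqrt(737.6484) = 27.1597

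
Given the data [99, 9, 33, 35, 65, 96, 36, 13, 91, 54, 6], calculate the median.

36

Step 1: Sort the data in ascending order: [6, 9, 13, 33, 35, 36, 54, 65, 91, 96, 99]
Step 2: The number of values is n = 11.
Step 3: Since n is odd, the median is the middle value at position 6: 36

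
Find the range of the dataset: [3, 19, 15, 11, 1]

18

Step 1: Identify the maximum value: max = 19
Step 2: Identify the minimum value: min = 1
Step 3: Range = max - min = 19 - 1 = 18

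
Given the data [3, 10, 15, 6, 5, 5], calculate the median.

5.5

Step 1: Sort the data in ascending order: [3, 5, 5, 6, 10, 15]
Step 2: The number of values is n = 6.
Step 3: Since n is even, the median is the average of positions 3 and 4:
  Median = (5 + 6) / 2 = 5.5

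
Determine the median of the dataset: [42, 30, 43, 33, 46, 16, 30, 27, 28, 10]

30

Step 1: Sort the data in ascending order: [10, 16, 27, 28, 30, 30, 33, 42, 43, 46]
Step 2: The number of values is n = 10.
Step 3: Since n is even, the median is the average of positions 5 and 6:
  Median = (30 + 30) / 2 = 30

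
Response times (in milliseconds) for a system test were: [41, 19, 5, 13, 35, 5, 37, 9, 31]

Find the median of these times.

19

Step 1: Sort the data in ascending order: [5, 5, 9, 13, 19, 31, 35, 37, 41]
Step 2: The number of values is n = 9.
Step 3: Since n is odd, the median is the middle value at position 5: 19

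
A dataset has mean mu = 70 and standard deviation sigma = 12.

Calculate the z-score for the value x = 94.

2

Step 1: Recall the z-score formula: z = (x - mu) / sigma
Step 2: Substitute values: z = (94 - 70) / 12
Step 3: z = 24 / 12 = 2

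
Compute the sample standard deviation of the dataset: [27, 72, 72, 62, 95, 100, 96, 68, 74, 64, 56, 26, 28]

25.3263

Step 1: Compute the mean: 64.6154
Step 2: Sum of squared deviations from the mean: 7697.0769
Step 3: Sample variance = 7697.0769 / 12 = 641.4231
Step 4: Standard deviation = sqrt(641.4231) = 25.3263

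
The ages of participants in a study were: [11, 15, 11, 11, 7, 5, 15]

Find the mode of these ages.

11

Step 1: Count the frequency of each value:
  5: appears 1 time(s)
  7: appears 1 time(s)
  11: appears 3 time(s)
  15: appears 2 time(s)
Step 2: The value 11 appears most frequently (3 times).
Step 3: Mode = 11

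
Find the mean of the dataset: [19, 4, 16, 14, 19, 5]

12.8333

Step 1: Sum all values: 19 + 4 + 16 + 14 + 19 + 5 = 77
Step 2: Count the number of values: n = 6
Step 3: Mean = sum / n = 77 / 6 = 12.8333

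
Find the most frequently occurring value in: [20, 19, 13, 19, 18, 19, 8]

19

Step 1: Count the frequency of each value:
  8: appears 1 time(s)
  13: appears 1 time(s)
  18: appears 1 time(s)
  19: appears 3 time(s)
  20: appears 1 time(s)
Step 2: The value 19 appears most frequently (3 times).
Step 3: Mode = 19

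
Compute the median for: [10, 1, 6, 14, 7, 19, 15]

10

Step 1: Sort the data in ascending order: [1, 6, 7, 10, 14, 15, 19]
Step 2: The number of values is n = 7.
Step 3: Since n is odd, the median is the middle value at position 4: 10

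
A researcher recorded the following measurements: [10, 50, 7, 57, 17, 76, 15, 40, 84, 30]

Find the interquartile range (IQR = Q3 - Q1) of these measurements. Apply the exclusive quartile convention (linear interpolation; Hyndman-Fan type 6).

48

Step 1: Sort the data: [7, 10, 15, 17, 30, 40, 50, 57, 76, 84]
Step 2: n = 10
Step 3: Using the exclusive quartile method:
  Q1 = 13.75
  Q2 (median) = 35
  Q3 = 61.75
  IQR = Q3 - Q1 = 61.75 - 13.75 = 48
Step 4: IQR = 48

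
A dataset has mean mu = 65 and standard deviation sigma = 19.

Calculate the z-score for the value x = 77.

0.6316

Step 1: Recall the z-score formula: z = (x - mu) / sigma
Step 2: Substitute values: z = (77 - 65) / 19
Step 3: z = 12 / 19 = 0.6316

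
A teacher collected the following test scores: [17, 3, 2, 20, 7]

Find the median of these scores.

7

Step 1: Sort the data in ascending order: [2, 3, 7, 17, 20]
Step 2: The number of values is n = 5.
Step 3: Since n is odd, the median is the middle value at position 3: 7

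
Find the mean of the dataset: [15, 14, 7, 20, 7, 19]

13.6667

Step 1: Sum all values: 15 + 14 + 7 + 20 + 7 + 19 = 82
Step 2: Count the number of values: n = 6
Step 3: Mean = sum / n = 82 / 6 = 13.6667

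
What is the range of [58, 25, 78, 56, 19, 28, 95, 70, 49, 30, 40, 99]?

80

Step 1: Identify the maximum value: max = 99
Step 2: Identify the minimum value: min = 19
Step 3: Range = max - min = 99 - 19 = 80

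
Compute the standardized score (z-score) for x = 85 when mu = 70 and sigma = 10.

1.5

Step 1: Recall the z-score formula: z = (x - mu) / sigma
Step 2: Substitute values: z = (85 - 70) / 10
Step 3: z = 15 / 10 = 1.5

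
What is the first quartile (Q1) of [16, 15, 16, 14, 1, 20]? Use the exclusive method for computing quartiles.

10.75

Step 1: Sort the data: [1, 14, 15, 16, 16, 20]
Step 2: n = 6
Step 3: Using the exclusive quartile method:
  Q1 = 10.75
  Q2 (median) = 15.5
  Q3 = 17
  IQR = Q3 - Q1 = 17 - 10.75 = 6.25
Step 4: Q1 = 10.75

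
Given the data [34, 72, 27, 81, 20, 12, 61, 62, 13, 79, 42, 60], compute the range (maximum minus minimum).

69

Step 1: Identify the maximum value: max = 81
Step 2: Identify the minimum value: min = 12
Step 3: Range = max - min = 81 - 12 = 69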